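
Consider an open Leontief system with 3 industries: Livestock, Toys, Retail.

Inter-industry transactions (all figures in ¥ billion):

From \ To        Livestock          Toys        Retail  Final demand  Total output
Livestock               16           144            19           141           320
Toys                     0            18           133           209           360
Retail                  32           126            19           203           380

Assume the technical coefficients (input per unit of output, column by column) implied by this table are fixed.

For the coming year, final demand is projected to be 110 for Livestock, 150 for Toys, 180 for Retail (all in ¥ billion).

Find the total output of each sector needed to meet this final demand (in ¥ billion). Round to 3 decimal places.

x_L = 248.079, x_T = 274.593, x_R = 316.753

Technical coefficients a_ij = z_ij / X_j:
  a_LL = 16/320 = 0.05, a_TL = 0/320 = 0.00, a_RL = 32/320 = 0.10
  a_LT = 144/360 = 0.40, a_TT = 18/360 = 0.05, a_RT = 126/360 = 0.35
  a_LR = 19/380 = 0.05, a_TR = 133/380 = 0.35, a_RR = 19/380 = 0.05
I − A =
  [   0.95    -0.40    -0.05]
  [   0.00     0.95    -0.35]
  [  -0.10    -0.35     0.95]
Cofactors of I−A, C_ij = (−1)^(i+j)·(minor ij) (rows/columns in the sector order above):
  C_11 = (0.95)(0.95) − (-0.35)(-0.35) = 0.7800
  C_12 = −[(0.00)(0.95) − (-0.35)(-0.10)] = 0.0350
  C_13 = (0.00)(-0.35) − (0.95)(-0.10) = 0.0950
  C_21 = −[(-0.40)(0.95) − (-0.05)(-0.35)] = 0.3975
  C_22 = (0.95)(0.95) − (-0.05)(-0.10) = 0.8975
  C_23 = −[(0.95)(-0.35) − (-0.40)(-0.10)] = 0.3725
  C_31 = (-0.40)(-0.35) − (-0.05)(0.95) = 0.1875
  C_32 = −[(0.95)(-0.35) − (-0.05)(0.00)] = 0.3325
  C_33 = (0.95)(0.95) − (-0.40)(0.00) = 0.9025
det(I−A) = Σ_j (I−A)_1j·C_1j = (0.95)(0.7800) + (-0.40)(0.0350) + (-0.05)(0.0950) = 0.72225
adj(I−A) = Cᵀ =
  [ 0.7800   0.3975   0.1875]
  [ 0.0350   0.8975   0.3325]
  [ 0.0950   0.3725   0.9025]
(I − A)⁻¹ = adj(I−A) / det(I−A) ≈
  [   1.0800     0.5504     0.2596]
  [   0.0485     1.2426     0.4604]
  [   0.1315     0.5157     1.2496]
x = (I − A)⁻¹ d = adj(I−A)·d / det(I−A), with det(I−A) = 0.72225:
  x_L = (0.7800·110 + 0.3975·150 + 0.1875·180) / 0.72225 = 179.175 / 0.72225 ≈ 248.079
  x_T = (0.0350·110 + 0.8975·150 + 0.3325·180) / 0.72225 = 198.325 / 0.72225 ≈ 274.593
  x_R = (0.0950·110 + 0.3725·150 + 0.9025·180) / 0.72225 = 228.775 / 0.72225 ≈ 316.753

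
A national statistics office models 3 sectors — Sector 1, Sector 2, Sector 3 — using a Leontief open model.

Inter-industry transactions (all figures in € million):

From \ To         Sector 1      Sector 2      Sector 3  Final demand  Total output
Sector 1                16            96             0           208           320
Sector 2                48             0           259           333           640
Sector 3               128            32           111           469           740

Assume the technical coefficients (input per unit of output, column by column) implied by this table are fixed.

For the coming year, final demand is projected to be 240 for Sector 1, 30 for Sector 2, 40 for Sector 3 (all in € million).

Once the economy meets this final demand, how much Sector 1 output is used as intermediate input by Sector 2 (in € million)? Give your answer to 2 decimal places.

Technical coefficients a_ij = z_ij / X_j:
  a_11 = 16/320 = 0.05, a_21 = 48/320 = 0.15, a_31 = 128/320 = 0.40
  a_12 = 96/640 = 0.15, a_22 = 0/640 = 0.00, a_32 = 32/640 = 0.05
  a_13 = 0/740 = 0.00, a_23 = 259/740 = 0.35, a_33 = 111/740 = 0.15
I − A =
  [   0.95    -0.15     0.00]
  [  -0.15     1.00    -0.35]
  [  -0.40    -0.05     0.85]
Cofactors of I−A, C_ij = (−1)^(i+j)·(minor ij) (rows/columns in the sector order above):
  C_11 = (1.00)(0.85) − (-0.35)(-0.05) = 0.8325
  C_12 = −[(-0.15)(0.85) − (-0.35)(-0.40)] = 0.2675
  C_13 = (-0.15)(-0.05) − (1.00)(-0.40) = 0.4075
  C_21 = −[(-0.15)(0.85) − (0.00)(-0.05)] = 0.1275
  C_22 = (0.95)(0.85) − (0.00)(-0.40) = 0.8075
  C_23 = −[(0.95)(-0.05) − (-0.15)(-0.40)] = 0.1075
  C_31 = (-0.15)(-0.35) − (0.00)(1.00) = 0.0525
  C_32 = −[(0.95)(-0.35) − (0.00)(-0.15)] = 0.3325
  C_33 = (0.95)(1.00) − (-0.15)(-0.15) = 0.9275
det(I−A) = Σ_j (I−A)_1j·C_1j = (0.95)(0.8325) + (-0.15)(0.2675) + (0.00)(0.4075) = 0.75075
adj(I−A) = Cᵀ =
  [ 0.8325   0.1275   0.0525]
  [ 0.2675   0.8075   0.3325]
  [ 0.4075   0.1075   0.9275]
(I − A)⁻¹ = adj(I−A) / det(I−A) ≈
  [   1.1089     0.1698     0.0699]
  [   0.3563     1.0756     0.4429]
  [   0.5428     0.1432     1.2354]
First solve x = (I − A)⁻¹ d = adj(I−A)·d / det(I−A); in particular x_2 = (0.2675·240 + 0.8075·30 + 0.3325·40) / 0.75075 = 101.725 / 0.75075 ≈ 135.4978.
Intermediate flow from 1 to 2: z_12 = a_12 · x_2 = 0.15 × 101.725 / 0.75075 = 15.25875 / 0.75075 ≈ 20.32.

z_12 = 20.32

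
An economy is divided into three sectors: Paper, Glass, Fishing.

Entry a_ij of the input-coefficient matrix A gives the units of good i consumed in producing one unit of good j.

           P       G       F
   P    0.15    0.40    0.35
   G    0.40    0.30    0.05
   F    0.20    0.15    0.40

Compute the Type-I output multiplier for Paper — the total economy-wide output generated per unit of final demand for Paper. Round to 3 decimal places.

m_P = 4.775

I − A =
  [   0.85    -0.40    -0.35]
  [  -0.40     0.70    -0.05]
  [  -0.20    -0.15     0.60]
Cofactors of I−A, C_ij = (−1)^(i+j)·(minor ij) (rows/columns in the sector order above):
  C_11 = (0.70)(0.60) − (-0.05)(-0.15) = 0.4125
  C_12 = −[(-0.40)(0.60) − (-0.05)(-0.20)] = 0.2500
  C_13 = (-0.40)(-0.15) − (0.70)(-0.20) = 0.2000
  C_21 = −[(-0.40)(0.60) − (-0.35)(-0.15)] = 0.2925
  C_22 = (0.85)(0.60) − (-0.35)(-0.20) = 0.4400
  C_23 = −[(0.85)(-0.15) − (-0.40)(-0.20)] = 0.2075
  C_31 = (-0.40)(-0.05) − (-0.35)(0.70) = 0.2650
  C_32 = −[(0.85)(-0.05) − (-0.35)(-0.40)] = 0.1825
  C_33 = (0.85)(0.70) − (-0.40)(-0.40) = 0.4350
det(I−A) = Σ_j (I−A)_1j·C_1j = (0.85)(0.4125) + (-0.40)(0.2500) + (-0.35)(0.2000) = 0.180625
adj(I−A) = Cᵀ =
  [ 0.4125   0.2925   0.2650]
  [ 0.2500   0.4400   0.1825]
  [ 0.2000   0.2075   0.4350]
(I − A)⁻¹ = adj(I−A) / det(I−A) ≈
  [   2.2837     1.6194     1.4671]
  [   1.3841     2.4360     1.0104]
  [   1.1073     1.1488     2.4083]
The output multiplier for sector j is the column-j sum of the Leontief inverse (I − A)⁻¹ = adj(I−A) / det(I−A).
Column P of adj(I−A): (0.4125, 0.2500, 0.2000); det(I−A) = 0.180625.
m_P = (0.4125 + 0.2500 + 0.2000) / 0.180625 = 0.8625 / 0.180625 ≈ 4.775.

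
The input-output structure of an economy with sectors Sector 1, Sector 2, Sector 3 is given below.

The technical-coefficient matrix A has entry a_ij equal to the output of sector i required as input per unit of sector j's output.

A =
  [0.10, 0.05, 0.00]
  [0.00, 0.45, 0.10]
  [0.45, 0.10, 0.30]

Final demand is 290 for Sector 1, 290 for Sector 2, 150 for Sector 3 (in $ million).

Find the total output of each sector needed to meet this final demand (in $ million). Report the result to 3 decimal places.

I − A =
  [   0.90    -0.05     0.00]
  [   0.00     0.55    -0.10]
  [  -0.45    -0.10     0.70]
Cofactors of I−A, C_ij = (−1)^(i+j)·(minor ij) (rows/columns in the sector order above):
  C_11 = (0.55)(0.70) − (-0.10)(-0.10) = 0.3750
  C_12 = −[(0.00)(0.70) − (-0.10)(-0.45)] = 0.0450
  C_13 = (0.00)(-0.10) − (0.55)(-0.45) = 0.2475
  C_21 = −[(-0.05)(0.70) − (0.00)(-0.10)] = 0.0350
  C_22 = (0.90)(0.70) − (0.00)(-0.45) = 0.6300
  C_23 = −[(0.90)(-0.10) − (-0.05)(-0.45)] = 0.1125
  C_31 = (-0.05)(-0.10) − (0.00)(0.55) = 0.0050
  C_32 = −[(0.90)(-0.10) − (0.00)(0.00)] = 0.0900
  C_33 = (0.90)(0.55) − (-0.05)(0.00) = 0.4950
det(I−A) = Σ_j (I−A)_1j·C_1j = (0.90)(0.3750) + (-0.05)(0.0450) + (0.00)(0.2475) = 0.33525
adj(I−A) = Cᵀ =
  [ 0.3750   0.0350   0.0050]
  [ 0.0450   0.6300   0.0900]
  [ 0.2475   0.1125   0.4950]
(I − A)⁻¹ = adj(I−A) / det(I−A) ≈
  [   1.1186     0.1044     0.0149]
  [   0.1342     1.8792     0.2685]
  [   0.7383     0.3356     1.4765]
x = (I − A)⁻¹ d = adj(I−A)·d / det(I−A), with det(I−A) = 0.33525:
  x_1 = (0.3750·290 + 0.0350·290 + 0.0050·150) / 0.33525 = 119.65 / 0.33525 ≈ 356.898
  x_2 = (0.0450·290 + 0.6300·290 + 0.0900·150) / 0.33525 = 209.25 / 0.33525 ≈ 624.161
  x_3 = (0.2475·290 + 0.1125·290 + 0.4950·150) / 0.33525 = 178.65 / 0.33525 ≈ 532.886

x_1 = 356.898, x_2 = 624.161, x_3 = 532.886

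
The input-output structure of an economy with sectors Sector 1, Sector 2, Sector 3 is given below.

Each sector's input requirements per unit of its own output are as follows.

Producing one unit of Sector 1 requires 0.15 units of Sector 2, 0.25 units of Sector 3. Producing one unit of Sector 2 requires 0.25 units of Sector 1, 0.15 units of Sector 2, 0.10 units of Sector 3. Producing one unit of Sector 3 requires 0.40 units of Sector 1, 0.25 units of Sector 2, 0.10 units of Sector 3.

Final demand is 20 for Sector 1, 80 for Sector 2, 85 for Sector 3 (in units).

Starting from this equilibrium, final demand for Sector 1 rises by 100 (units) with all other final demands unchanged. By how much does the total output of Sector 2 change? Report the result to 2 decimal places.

Δx_2 = 32.94

I − A =
  [   1.00    -0.25    -0.40]
  [  -0.15     0.85    -0.25]
  [  -0.25    -0.10     0.90]
Cofactors of I−A, C_ij = (−1)^(i+j)·(minor ij) (rows/columns in the sector order above):
  C_11 = (0.85)(0.90) − (-0.25)(-0.10) = 0.7400
  C_12 = −[(-0.15)(0.90) − (-0.25)(-0.25)] = 0.1975
  C_13 = (-0.15)(-0.10) − (0.85)(-0.25) = 0.2275
  C_21 = −[(-0.25)(0.90) − (-0.40)(-0.10)] = 0.2650
  C_22 = (1.00)(0.90) − (-0.40)(-0.25) = 0.8000
  C_23 = −[(1.00)(-0.10) − (-0.25)(-0.25)] = 0.1625
  C_31 = (-0.25)(-0.25) − (-0.40)(0.85) = 0.4025
  C_32 = −[(1.00)(-0.25) − (-0.40)(-0.15)] = 0.3100
  C_33 = (1.00)(0.85) − (-0.25)(-0.15) = 0.8125
det(I−A) = Σ_j (I−A)_1j·C_1j = (1.00)(0.7400) + (-0.25)(0.1975) + (-0.40)(0.2275) = 0.599625
adj(I−A) = Cᵀ =
  [ 0.7400   0.2650   0.4025]
  [ 0.1975   0.8000   0.3100]
  [ 0.2275   0.1625   0.8125]
(I − A)⁻¹ = adj(I−A) / det(I−A) ≈
  [   1.2341     0.4419     0.6713]
  [   0.3294     1.3342     0.5170]
  [   0.3794     0.2710     1.3550]
Δx = (I − A)⁻¹ Δd with Δd having +100 in the Sector 1 component and 0 elsewhere.
So Δx_2 = L_21 · (+100), where L_21 = adj(I−A)_21 / det(I−A) = 0.1975 / 0.599625.
Δx_2 = 0.1975 × (+100) / 0.599625 = 19.75 / 0.599625 ≈ 32.94.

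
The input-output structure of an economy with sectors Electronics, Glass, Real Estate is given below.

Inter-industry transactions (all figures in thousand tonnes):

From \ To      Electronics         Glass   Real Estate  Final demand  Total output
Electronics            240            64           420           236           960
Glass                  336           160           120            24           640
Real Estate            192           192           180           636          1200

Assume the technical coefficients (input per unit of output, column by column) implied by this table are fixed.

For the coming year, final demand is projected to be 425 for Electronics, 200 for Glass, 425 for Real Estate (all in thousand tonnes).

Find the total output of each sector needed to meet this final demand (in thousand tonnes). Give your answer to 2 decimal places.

x_1 = 1231.23, x_2 = 993.28, x_3 = 1140.27

Technical coefficients a_ij = z_ij / X_j:
  a_11 = 240/960 = 0.25, a_21 = 336/960 = 0.35, a_31 = 192/960 = 0.20
  a_12 = 64/640 = 0.10, a_22 = 160/640 = 0.25, a_32 = 192/640 = 0.30
  a_13 = 420/1200 = 0.35, a_23 = 120/1200 = 0.10, a_33 = 180/1200 = 0.15
I − A =
  [   0.75    -0.10    -0.35]
  [  -0.35     0.75    -0.10]
  [  -0.20    -0.30     0.85]
Cofactors of I−A, C_ij = (−1)^(i+j)·(minor ij) (rows/columns in the sector order above):
  C_11 = (0.75)(0.85) − (-0.10)(-0.30) = 0.6075
  C_12 = −[(-0.35)(0.85) − (-0.10)(-0.20)] = 0.3175
  C_13 = (-0.35)(-0.30) − (0.75)(-0.20) = 0.2550
  C_21 = −[(-0.10)(0.85) − (-0.35)(-0.30)] = 0.1900
  C_22 = (0.75)(0.85) − (-0.35)(-0.20) = 0.5675
  C_23 = −[(0.75)(-0.30) − (-0.10)(-0.20)] = 0.2450
  C_31 = (-0.10)(-0.10) − (-0.35)(0.75) = 0.2725
  C_32 = −[(0.75)(-0.10) − (-0.35)(-0.35)] = 0.1975
  C_33 = (0.75)(0.75) − (-0.10)(-0.35) = 0.5275
det(I−A) = Σ_j (I−A)_1j·C_1j = (0.75)(0.6075) + (-0.10)(0.3175) + (-0.35)(0.2550) = 0.334625
adj(I−A) = Cᵀ =
  [ 0.6075   0.1900   0.2725]
  [ 0.3175   0.5675   0.1975]
  [ 0.2550   0.2450   0.5275]
(I − A)⁻¹ = adj(I−A) / det(I−A) ≈
  [   1.8155     0.5678     0.8143]
  [   0.9488     1.6959     0.5902]
  [   0.7620     0.7322     1.5764]
x = (I − A)⁻¹ d = adj(I−A)·d / det(I−A), with det(I−A) = 0.334625:
  x_1 = (0.6075·425 + 0.1900·200 + 0.2725·425) / 0.334625 = 412.00 / 0.334625 ≈ 1231.23
  x_2 = (0.3175·425 + 0.5675·200 + 0.1975·425) / 0.334625 = 332.375 / 0.334625 ≈ 993.28
  x_3 = (0.2550·425 + 0.2450·200 + 0.5275·425) / 0.334625 = 381.5625 / 0.334625 ≈ 1140.27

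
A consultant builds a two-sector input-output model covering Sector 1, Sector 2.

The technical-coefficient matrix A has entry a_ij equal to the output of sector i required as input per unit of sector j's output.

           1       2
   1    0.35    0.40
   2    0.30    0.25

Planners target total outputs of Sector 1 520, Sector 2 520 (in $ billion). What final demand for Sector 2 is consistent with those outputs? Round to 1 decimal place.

d_2 = 234.0

I − A =
  [   0.65    -0.40]
  [  -0.30     0.75]
d = (I − A) x:
  d_1 = (+0.65)·520 + (-0.40)·520 = 130.0
  d_2 = (-0.30)·520 + (+0.75)·520 = 234.0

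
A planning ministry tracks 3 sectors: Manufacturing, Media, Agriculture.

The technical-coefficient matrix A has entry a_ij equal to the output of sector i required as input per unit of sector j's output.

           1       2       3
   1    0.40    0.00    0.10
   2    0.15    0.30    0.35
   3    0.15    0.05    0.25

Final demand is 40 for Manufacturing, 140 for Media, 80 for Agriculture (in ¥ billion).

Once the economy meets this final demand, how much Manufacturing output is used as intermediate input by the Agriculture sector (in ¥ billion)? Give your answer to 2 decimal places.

I − A =
  [   0.60     0.00    -0.10]
  [  -0.15     0.70    -0.35]
  [  -0.15    -0.05     0.75]
Cofactors of I−A, C_ij = (−1)^(i+j)·(minor ij) (rows/columns in the sector order above):
  C_11 = (0.70)(0.75) − (-0.35)(-0.05) = 0.5075
  C_12 = −[(-0.15)(0.75) − (-0.35)(-0.15)] = 0.1650
  C_13 = (-0.15)(-0.05) − (0.70)(-0.15) = 0.1125
  C_21 = −[(0.00)(0.75) − (-0.10)(-0.05)] = 0.0050
  C_22 = (0.60)(0.75) − (-0.10)(-0.15) = 0.4350
  C_23 = −[(0.60)(-0.05) − (0.00)(-0.15)] = 0.0300
  C_31 = (0.00)(-0.35) − (-0.10)(0.70) = 0.0700
  C_32 = −[(0.60)(-0.35) − (-0.10)(-0.15)] = 0.2250
  C_33 = (0.60)(0.70) − (0.00)(-0.15) = 0.4200
det(I−A) = Σ_j (I−A)_1j·C_1j = (0.60)(0.5075) + (0.00)(0.1650) + (-0.10)(0.1125) = 0.29325
adj(I−A) = Cᵀ =
  [ 0.5075   0.0050   0.0700]
  [ 0.1650   0.4350   0.2250]
  [ 0.1125   0.0300   0.4200]
(I − A)⁻¹ = adj(I−A) / det(I−A) ≈
  [   1.7306     0.0171     0.2387]
  [   0.5627     1.4834     0.7673]
  [   0.3836     0.1023     1.4322]
First solve x = (I − A)⁻¹ d = adj(I−A)·d / det(I−A); in particular x_3 = (0.1125·40 + 0.0300·140 + 0.4200·80) / 0.29325 = 42.30 / 0.29325 ≈ 144.2455.
Intermediate flow from 1 to 3: z_13 = a_13 · x_3 = 0.10 × 42.30 / 0.29325 = 4.23 / 0.29325 ≈ 14.42.

z_13 = 14.42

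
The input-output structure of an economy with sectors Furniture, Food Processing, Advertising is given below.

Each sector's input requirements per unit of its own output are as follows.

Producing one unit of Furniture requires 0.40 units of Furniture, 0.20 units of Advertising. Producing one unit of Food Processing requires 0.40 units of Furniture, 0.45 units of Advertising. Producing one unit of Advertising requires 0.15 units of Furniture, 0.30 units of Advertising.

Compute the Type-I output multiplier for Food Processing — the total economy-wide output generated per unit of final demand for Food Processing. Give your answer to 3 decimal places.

I − A =
  [   0.60    -0.40    -0.15]
  [   0.00     1.00     0.00]
  [  -0.20    -0.45     0.70]
Cofactors of I−A, C_ij = (−1)^(i+j)·(minor ij) (rows/columns in the sector order above):
  C_11 = (1.00)(0.70) − (0.00)(-0.45) = 0.7000
  C_12 = −[(0.00)(0.70) − (0.00)(-0.20)] = 0.0000
  C_13 = (0.00)(-0.45) − (1.00)(-0.20) = 0.2000
  C_21 = −[(-0.40)(0.70) − (-0.15)(-0.45)] = 0.3475
  C_22 = (0.60)(0.70) − (-0.15)(-0.20) = 0.3900
  C_23 = −[(0.60)(-0.45) − (-0.40)(-0.20)] = 0.3500
  C_31 = (-0.40)(0.00) − (-0.15)(1.00) = 0.1500
  C_32 = −[(0.60)(0.00) − (-0.15)(0.00)] = 0.0000
  C_33 = (0.60)(1.00) − (-0.40)(0.00) = 0.6000
det(I−A) = Σ_j (I−A)_1j·C_1j = (0.60)(0.7000) + (-0.40)(0.0000) + (-0.15)(0.2000) = 0.3900
adj(I−A) = Cᵀ =
  [ 0.7000   0.3475   0.1500]
  [ 0.0000   0.3900   0.0000]
  [ 0.2000   0.3500   0.6000]
(I − A)⁻¹ = adj(I−A) / det(I−A) ≈
  [   1.7949     0.8910     0.3846]
  [   0.0000     1.0000     0.0000]
  [   0.5128     0.8974     1.5385]
The output multiplier for sector j is the column-j sum of the Leontief inverse (I − A)⁻¹ = adj(I−A) / det(I−A).
Column 2 of adj(I−A): (0.3475, 0.3900, 0.3500); det(I−A) = 0.3900.
m_2 = (0.3475 + 0.3900 + 0.3500) / 0.3900 = 1.0875 / 0.3900 ≈ 2.788.

m_2 = 2.788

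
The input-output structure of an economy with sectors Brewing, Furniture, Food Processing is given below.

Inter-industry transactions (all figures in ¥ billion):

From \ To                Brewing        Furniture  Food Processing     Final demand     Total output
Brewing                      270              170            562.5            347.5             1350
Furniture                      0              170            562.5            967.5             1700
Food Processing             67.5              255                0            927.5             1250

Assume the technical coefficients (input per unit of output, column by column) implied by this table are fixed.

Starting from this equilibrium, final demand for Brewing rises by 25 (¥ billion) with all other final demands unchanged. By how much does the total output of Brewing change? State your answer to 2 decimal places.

Technical coefficients a_ij = z_ij / X_j:
  a_11 = 270/1350 = 0.20, a_21 = 0/1350 = 0.00, a_31 = 67.5/1350 = 0.05
  a_12 = 170/1700 = 0.10, a_22 = 170/1700 = 0.10, a_32 = 255/1700 = 0.15
  a_13 = 562.5/1250 = 0.45, a_23 = 562.5/1250 = 0.45, a_33 = 0/1250 = 0.00
I − A =
  [   0.80    -0.10    -0.45]
  [   0.00     0.90    -0.45]
  [  -0.05    -0.15     1.00]
Cofactors of I−A, C_ij = (−1)^(i+j)·(minor ij) (rows/columns in the sector order above):
  C_11 = (0.90)(1.00) − (-0.45)(-0.15) = 0.8325
  C_12 = −[(0.00)(1.00) − (-0.45)(-0.05)] = 0.0225
  C_13 = (0.00)(-0.15) − (0.90)(-0.05) = 0.0450
  C_21 = −[(-0.10)(1.00) − (-0.45)(-0.15)] = 0.1675
  C_22 = (0.80)(1.00) − (-0.45)(-0.05) = 0.7775
  C_23 = −[(0.80)(-0.15) − (-0.10)(-0.05)] = 0.1250
  C_31 = (-0.10)(-0.45) − (-0.45)(0.90) = 0.4500
  C_32 = −[(0.80)(-0.45) − (-0.45)(0.00)] = 0.3600
  C_33 = (0.80)(0.90) − (-0.10)(0.00) = 0.7200
det(I−A) = Σ_j (I−A)_1j·C_1j = (0.80)(0.8325) + (-0.10)(0.0225) + (-0.45)(0.0450) = 0.6435
adj(I−A) = Cᵀ =
  [ 0.8325   0.1675   0.4500]
  [ 0.0225   0.7775   0.3600]
  [ 0.0450   0.1250   0.7200]
(I − A)⁻¹ = adj(I−A) / det(I−A) ≈
  [   1.2937     0.2603     0.6993]
  [   0.0350     1.2082     0.5594]
  [   0.0699     0.1943     1.1189]
Δx = (I − A)⁻¹ Δd with Δd having +25 in the Brewing component and 0 elsewhere.
So Δx_1 = L_11 · (+25), where L_11 = adj(I−A)_11 / det(I−A) = 0.8325 / 0.6435.
Δx_1 = 0.8325 × (+25) / 0.6435 = 20.8125 / 0.6435 ≈ 32.34.

Δx_1 = 32.34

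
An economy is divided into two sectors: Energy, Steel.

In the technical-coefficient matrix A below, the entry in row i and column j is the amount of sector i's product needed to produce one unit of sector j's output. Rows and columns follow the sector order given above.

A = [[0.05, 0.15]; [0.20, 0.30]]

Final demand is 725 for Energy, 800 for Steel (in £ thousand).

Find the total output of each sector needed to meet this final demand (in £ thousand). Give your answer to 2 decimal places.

x_E = 988.19, x_S = 1425.20

I − A =
  [   0.95    -0.15]
  [  -0.20     0.70]
det(I−A) = (0.95)(0.70) − (-0.15)(-0.20) = 0.6350
adj(I−A) = [[0.70, 0.15], [0.20, 0.95]]
(I − A)⁻¹ = adj(I−A) / det(I−A) ≈
  [   1.1024     0.2362]
  [   0.3150     1.4961]
x = (I − A)⁻¹ d = adj(I−A)·d / det(I−A), with det(I−A) = 0.6350:
  x_E = (0.70·725 + 0.15·800) / 0.6350 = 627.50 / 0.6350 ≈ 988.19
  x_S = (0.20·725 + 0.95·800) / 0.6350 = 905.00 / 0.6350 ≈ 1425.20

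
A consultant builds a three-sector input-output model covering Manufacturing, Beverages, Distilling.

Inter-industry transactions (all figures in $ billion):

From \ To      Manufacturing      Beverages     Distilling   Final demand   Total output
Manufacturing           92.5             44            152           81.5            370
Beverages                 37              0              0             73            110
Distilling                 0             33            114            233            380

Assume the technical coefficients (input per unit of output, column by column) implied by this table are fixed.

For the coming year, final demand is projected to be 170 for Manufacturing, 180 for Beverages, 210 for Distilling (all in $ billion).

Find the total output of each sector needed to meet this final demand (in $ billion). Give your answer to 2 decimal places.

Technical coefficients a_ij = z_ij / X_j:
  a_MM = 92.5/370 = 0.25, a_BM = 37/370 = 0.10, a_DM = 0/370 = 0.00
  a_MB = 44/110 = 0.40, a_BB = 0/110 = 0.00, a_DB = 33/110 = 0.30
  a_MD = 152/380 = 0.40, a_BD = 0/380 = 0.00, a_DD = 114/380 = 0.30
I − A =
  [   0.75    -0.40    -0.40]
  [  -0.10     1.00     0.00]
  [   0.00    -0.30     0.70]
Cofactors of I−A, C_ij = (−1)^(i+j)·(minor ij) (rows/columns in the sector order above):
  C_11 = (1.00)(0.70) − (0.00)(-0.30) = 0.7000
  C_12 = −[(-0.10)(0.70) − (0.00)(0.00)] = 0.0700
  C_13 = (-0.10)(-0.30) − (1.00)(0.00) = 0.0300
  C_21 = −[(-0.40)(0.70) − (-0.40)(-0.30)] = 0.4000
  C_22 = (0.75)(0.70) − (-0.40)(0.00) = 0.5250
  C_23 = −[(0.75)(-0.30) − (-0.40)(0.00)] = 0.2250
  C_31 = (-0.40)(0.00) − (-0.40)(1.00) = 0.4000
  C_32 = −[(0.75)(0.00) − (-0.40)(-0.10)] = 0.0400
  C_33 = (0.75)(1.00) − (-0.40)(-0.10) = 0.7100
det(I−A) = Σ_j (I−A)_1j·C_1j = (0.75)(0.7000) + (-0.40)(0.0700) + (-0.40)(0.0300) = 0.4850
adj(I−A) = Cᵀ =
  [ 0.7000   0.4000   0.4000]
  [ 0.0700   0.5250   0.0400]
  [ 0.0300   0.2250   0.7100]
(I − A)⁻¹ = adj(I−A) / det(I−A) ≈
  [   1.4433     0.8247     0.8247]
  [   0.1443     1.0825     0.0825]
  [   0.0619     0.4639     1.4639]
x = (I − A)⁻¹ d = adj(I−A)·d / det(I−A), with det(I−A) = 0.4850:
  x_M = (0.7000·170 + 0.4000·180 + 0.4000·210) / 0.4850 = 275.00 / 0.4850 ≈ 567.01
  x_B = (0.0700·170 + 0.5250·180 + 0.0400·210) / 0.4850 = 114.80 / 0.4850 ≈ 236.70
  x_D = (0.0300·170 + 0.2250·180 + 0.7100·210) / 0.4850 = 194.70 / 0.4850 ≈ 401.44

x_M = 567.01, x_B = 236.70, x_D = 401.44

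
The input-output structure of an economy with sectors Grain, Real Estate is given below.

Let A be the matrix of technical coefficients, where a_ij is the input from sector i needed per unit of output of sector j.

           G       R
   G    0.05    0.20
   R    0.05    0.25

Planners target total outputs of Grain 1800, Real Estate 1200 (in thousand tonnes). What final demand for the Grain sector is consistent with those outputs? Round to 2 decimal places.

d_G = 1470.00

I − A =
  [   0.95    -0.20]
  [  -0.05     0.75]
d = (I − A) x:
  d_G = (+0.95)·1800 + (-0.20)·1200 = 1470.00
  d_R = (-0.05)·1800 + (+0.75)·1200 = 810.00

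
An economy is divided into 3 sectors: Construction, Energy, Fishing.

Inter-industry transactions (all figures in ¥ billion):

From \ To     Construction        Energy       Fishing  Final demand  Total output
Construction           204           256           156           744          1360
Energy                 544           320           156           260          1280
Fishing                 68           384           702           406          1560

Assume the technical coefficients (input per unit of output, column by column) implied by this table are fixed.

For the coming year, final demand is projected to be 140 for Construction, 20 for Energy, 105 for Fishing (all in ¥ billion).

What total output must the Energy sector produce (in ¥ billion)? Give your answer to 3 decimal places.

Technical coefficients a_ij = z_ij / X_j:
  a_11 = 204/1360 = 0.15, a_21 = 544/1360 = 0.40, a_31 = 68/1360 = 0.05
  a_12 = 256/1280 = 0.20, a_22 = 320/1280 = 0.25, a_32 = 384/1280 = 0.30
  a_13 = 156/1560 = 0.10, a_23 = 156/1560 = 0.10, a_33 = 702/1560 = 0.45
I − A =
  [   0.85    -0.20    -0.10]
  [  -0.40     0.75    -0.10]
  [  -0.05    -0.30     0.55]
Cofactors of I−A, C_ij = (−1)^(i+j)·(minor ij) (rows/columns in the sector order above):
  C_11 = (0.75)(0.55) − (-0.10)(-0.30) = 0.3825
  C_12 = −[(-0.40)(0.55) − (-0.10)(-0.05)] = 0.2250
  C_13 = (-0.40)(-0.30) − (0.75)(-0.05) = 0.1575
  C_21 = −[(-0.20)(0.55) − (-0.10)(-0.30)] = 0.1400
  C_22 = (0.85)(0.55) − (-0.10)(-0.05) = 0.4625
  C_23 = −[(0.85)(-0.30) − (-0.20)(-0.05)] = 0.2650
  C_31 = (-0.20)(-0.10) − (-0.10)(0.75) = 0.0950
  C_32 = −[(0.85)(-0.10) − (-0.10)(-0.40)] = 0.1250
  C_33 = (0.85)(0.75) − (-0.20)(-0.40) = 0.5575
det(I−A) = Σ_j (I−A)_1j·C_1j = (0.85)(0.3825) + (-0.20)(0.2250) + (-0.10)(0.1575) = 0.264375
adj(I−A) = Cᵀ =
  [ 0.3825   0.1400   0.0950]
  [ 0.2250   0.4625   0.1250]
  [ 0.1575   0.2650   0.5575]
(I − A)⁻¹ = adj(I−A) / det(I−A) ≈
  [   1.4468     0.5296     0.3593]
  [   0.8511     1.7494     0.4728]
  [   0.5957     1.0024     2.1087]
x = (I − A)⁻¹ d = adj(I−A)·d / det(I−A), with det(I−A) = 0.264375:
  x_1 = (0.3825·140 + 0.1400·20 + 0.0950·105) / 0.264375 = 66.325 / 0.264375 ≈ 250.875
  x_2 = (0.2250·140 + 0.4625·20 + 0.1250·105) / 0.264375 = 53.875 / 0.264375 ≈ 203.783
  x_3 = (0.1575·140 + 0.2650·20 + 0.5575·105) / 0.264375 = 85.8875 / 0.264375 ≈ 324.870

x_2 = 203.783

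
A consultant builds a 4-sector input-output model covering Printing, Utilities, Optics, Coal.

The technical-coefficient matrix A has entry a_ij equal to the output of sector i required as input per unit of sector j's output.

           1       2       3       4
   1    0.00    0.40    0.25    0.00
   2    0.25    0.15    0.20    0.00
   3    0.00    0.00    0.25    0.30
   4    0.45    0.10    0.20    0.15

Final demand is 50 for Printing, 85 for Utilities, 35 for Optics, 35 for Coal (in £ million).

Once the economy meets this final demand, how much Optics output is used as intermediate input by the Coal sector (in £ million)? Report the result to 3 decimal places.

z_34 = 49.456

I − A =
  [   1.00    -0.40    -0.25     0.00]
  [  -0.25     0.85    -0.20     0.00]
  [   0.00     0.00     0.75    -0.30]
  [  -0.45    -0.10    -0.20     0.85]
Compute the cofactors C_ij = (−1)^(i+j)·(3×3 minor ij) of I−A; the adjugate is their transpose:
adj(I−A) = Cᵀ =
  [ 0.484875   0.238500   0.248625   0.087750]
  [ 0.171375   0.543750   0.223125   0.078750]
  [ 0.122250   0.084000   0.637500   0.225000]
  [ 0.305625   0.210000   0.307875   0.562500]
det(I−A) = Σ_j (I−A)_1j·C_1j = (1.00)(0.484875) + (-0.40)(0.171375) + (-0.25)(0.122250) + (0.00)(0.305625) = 0.3857625
(I − A)⁻¹ = adj(I−A) / det(I−A) ≈
  [   1.2569     0.6183     0.6445     0.2275]
  [   0.4443     1.4095     0.5784     0.2041]
  [   0.3169     0.2178     1.6526     0.5833]
  [   0.7923     0.5444     0.7981     1.4582]
First solve x = (I − A)⁻¹ d = adj(I−A)·d / det(I−A); in particular x_4 = (0.305625·50 + 0.210000·85 + 0.307875·35 + 0.562500·35) / 0.3857625 = 63.594375 / 0.3857625 ≈ 164.85370.
Intermediate flow from 3 to 4: z_34 = a_34 · x_4 = 0.30 × 63.594375 / 0.3857625 = 19.0783125 / 0.3857625 ≈ 49.456.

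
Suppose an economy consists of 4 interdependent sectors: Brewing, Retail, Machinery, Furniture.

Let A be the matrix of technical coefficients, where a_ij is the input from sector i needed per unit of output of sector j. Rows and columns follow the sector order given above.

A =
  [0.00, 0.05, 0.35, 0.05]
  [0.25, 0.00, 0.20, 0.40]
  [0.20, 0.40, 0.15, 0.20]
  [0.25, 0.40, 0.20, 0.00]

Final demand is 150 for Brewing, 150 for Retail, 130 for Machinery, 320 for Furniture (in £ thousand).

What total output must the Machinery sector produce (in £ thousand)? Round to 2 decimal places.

x_3 = 939.75

I − A =
  [   1.00    -0.05    -0.35    -0.05]
  [  -0.25     1.00    -0.20    -0.40]
  [  -0.20    -0.40     0.85    -0.20]
  [  -0.25    -0.40    -0.20     1.00]
Compute the cofactors C_ij = (−1)^(i+j)·(3×3 minor ij) of I−A; the adjugate is their transpose:
adj(I−A) = Cᵀ =
  [ 0.546000   0.229500   0.322000   0.183500]
  [ 0.353500   0.709875   0.402500   0.382125]
  [ 0.378000   0.491500   0.805000   0.376500]
  [ 0.353500   0.439625   0.402500   0.652375]
det(I−A) = Σ_j (I−A)_1j·C_1j = (1.00)(0.546000) + (-0.05)(0.353500) + (-0.35)(0.378000) + (-0.05)(0.353500) = 0.37835
(I − A)⁻¹ = adj(I−A) / det(I−A) ≈
  [   1.4431     0.6066     0.8511     0.4850]
  [   0.9343     1.8762     1.0638     1.0100]
  [   0.9991     1.2991     2.1277     0.9951]
  [   0.9343     1.1620     1.0638     1.7243]
x = (I − A)⁻¹ d = adj(I−A)·d / det(I−A), with det(I−A) = 0.37835:
  x_1 = (0.546000·150 + 0.229500·150 + 0.322000·130 + 0.183500·320) / 0.37835 = 216.905 / 0.37835 ≈ 573.29
  x_2 = (0.353500·150 + 0.709875·150 + 0.402500·130 + 0.382125·320) / 0.37835 = 334.11125 / 0.37835 ≈ 883.07
  x_3 = (0.378000·150 + 0.491500·150 + 0.805000·130 + 0.376500·320) / 0.37835 = 355.555 / 0.37835 ≈ 939.75
  x_4 = (0.353500·150 + 0.439625·150 + 0.402500·130 + 0.652375·320) / 0.37835 = 380.05375 / 0.37835 ≈ 1004.50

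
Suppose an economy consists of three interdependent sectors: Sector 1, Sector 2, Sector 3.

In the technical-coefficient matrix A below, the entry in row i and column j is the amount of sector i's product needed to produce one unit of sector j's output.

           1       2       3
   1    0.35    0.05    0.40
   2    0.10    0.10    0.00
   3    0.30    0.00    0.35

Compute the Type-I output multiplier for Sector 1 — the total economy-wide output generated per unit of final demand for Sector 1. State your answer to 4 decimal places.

I − A =
  [   0.65    -0.05    -0.40]
  [  -0.10     0.90     0.00]
  [  -0.30     0.00     0.65]
Cofactors of I−A, C_ij = (−1)^(i+j)·(minor ij) (rows/columns in the sector order above):
  C_11 = (0.90)(0.65) − (0.00)(0.00) = 0.5850
  C_12 = −[(-0.10)(0.65) − (0.00)(-0.30)] = 0.0650
  C_13 = (-0.10)(0.00) − (0.90)(-0.30) = 0.2700
  C_21 = −[(-0.05)(0.65) − (-0.40)(0.00)] = 0.0325
  C_22 = (0.65)(0.65) − (-0.40)(-0.30) = 0.3025
  C_23 = −[(0.65)(0.00) − (-0.05)(-0.30)] = 0.0150
  C_31 = (-0.05)(0.00) − (-0.40)(0.90) = 0.3600
  C_32 = −[(0.65)(0.00) − (-0.40)(-0.10)] = 0.0400
  C_33 = (0.65)(0.90) − (-0.05)(-0.10) = 0.5800
det(I−A) = Σ_j (I−A)_1j·C_1j = (0.65)(0.5850) + (-0.05)(0.0650) + (-0.40)(0.2700) = 0.2690
adj(I−A) = Cᵀ =
  [ 0.5850   0.0325   0.3600]
  [ 0.0650   0.3025   0.0400]
  [ 0.2700   0.0150   0.5800]
(I − A)⁻¹ = adj(I−A) / det(I−A) ≈
  [   2.17472     0.12082     1.33829]
  [   0.24164     1.12454     0.14870]
  [   1.00372     0.05576     2.15613]
The output multiplier for sector j is the column-j sum of the Leontief inverse (I − A)⁻¹ = adj(I−A) / det(I−A).
Column 1 of adj(I−A): (0.5850, 0.0650, 0.2700); det(I−A) = 0.2690.
m_1 = (0.5850 + 0.0650 + 0.2700) / 0.2690 = 0.92 / 0.2690 ≈ 3.4201.

m_1 = 3.4201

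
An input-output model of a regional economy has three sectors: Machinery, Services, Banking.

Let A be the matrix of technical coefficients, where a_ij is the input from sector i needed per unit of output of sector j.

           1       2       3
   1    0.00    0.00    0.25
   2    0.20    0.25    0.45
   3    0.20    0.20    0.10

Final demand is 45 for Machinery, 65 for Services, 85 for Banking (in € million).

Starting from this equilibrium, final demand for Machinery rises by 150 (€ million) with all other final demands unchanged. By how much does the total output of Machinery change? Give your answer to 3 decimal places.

I − A =
  [   1.00     0.00    -0.25]
  [  -0.20     0.75    -0.45]
  [  -0.20    -0.20     0.90]
Cofactors of I−A, C_ij = (−1)^(i+j)·(minor ij) (rows/columns in the sector order above):
  C_11 = (0.75)(0.90) − (-0.45)(-0.20) = 0.5850
  C_12 = −[(-0.20)(0.90) − (-0.45)(-0.20)] = 0.2700
  C_13 = (-0.20)(-0.20) − (0.75)(-0.20) = 0.1900
  C_21 = −[(0.00)(0.90) − (-0.25)(-0.20)] = 0.0500
  C_22 = (1.00)(0.90) − (-0.25)(-0.20) = 0.8500
  C_23 = −[(1.00)(-0.20) − (0.00)(-0.20)] = 0.2000
  C_31 = (0.00)(-0.45) − (-0.25)(0.75) = 0.1875
  C_32 = −[(1.00)(-0.45) − (-0.25)(-0.20)] = 0.5000
  C_33 = (1.00)(0.75) − (0.00)(-0.20) = 0.7500
det(I−A) = Σ_j (I−A)_1j·C_1j = (1.00)(0.5850) + (0.00)(0.2700) + (-0.25)(0.1900) = 0.5375
adj(I−A) = Cᵀ =
  [ 0.5850   0.0500   0.1875]
  [ 0.2700   0.8500   0.5000]
  [ 0.1900   0.2000   0.7500]
(I − A)⁻¹ = adj(I−A) / det(I−A) ≈
  [   1.0884     0.0930     0.3488]
  [   0.5023     1.5814     0.9302]
  [   0.3535     0.3721     1.3953]
Δx = (I − A)⁻¹ Δd with Δd having +150 in the Machinery component and 0 elsewhere.
So Δx_1 = L_11 · (+150), where L_11 = adj(I−A)_11 / det(I−A) = 0.5850 / 0.5375.
Δx_1 = 0.5850 × (+150) / 0.5375 = 87.75 / 0.5375 ≈ 163.256.

Δx_1 = 163.256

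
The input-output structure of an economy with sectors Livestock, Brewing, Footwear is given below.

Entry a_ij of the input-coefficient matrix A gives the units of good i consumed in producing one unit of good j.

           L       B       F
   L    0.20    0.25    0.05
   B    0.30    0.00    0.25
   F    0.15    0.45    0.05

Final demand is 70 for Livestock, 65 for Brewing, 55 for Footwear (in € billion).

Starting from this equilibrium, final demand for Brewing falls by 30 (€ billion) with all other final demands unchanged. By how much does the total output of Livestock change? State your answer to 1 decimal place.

Δx_L = -13.6

I − A =
  [   0.80    -0.25    -0.05]
  [  -0.30     1.00    -0.25]
  [  -0.15    -0.45     0.95]
Cofactors of I−A, C_ij = (−1)^(i+j)·(minor ij) (rows/columns in the sector order above):
  C_11 = (1.00)(0.95) − (-0.25)(-0.45) = 0.8375
  C_12 = −[(-0.30)(0.95) − (-0.25)(-0.15)] = 0.3225
  C_13 = (-0.30)(-0.45) − (1.00)(-0.15) = 0.2850
  C_21 = −[(-0.25)(0.95) − (-0.05)(-0.45)] = 0.2600
  C_22 = (0.80)(0.95) − (-0.05)(-0.15) = 0.7525
  C_23 = −[(0.80)(-0.45) − (-0.25)(-0.15)] = 0.3975
  C_31 = (-0.25)(-0.25) − (-0.05)(1.00) = 0.1125
  C_32 = −[(0.80)(-0.25) − (-0.05)(-0.30)] = 0.2150
  C_33 = (0.80)(1.00) − (-0.25)(-0.30) = 0.7250
det(I−A) = Σ_j (I−A)_1j·C_1j = (0.80)(0.8375) + (-0.25)(0.3225) + (-0.05)(0.2850) = 0.575125
adj(I−A) = Cᵀ =
  [ 0.8375   0.2600   0.1125]
  [ 0.3225   0.7525   0.2150]
  [ 0.2850   0.3975   0.7250]
(I − A)⁻¹ = adj(I−A) / det(I−A) ≈
  [   1.4562     0.4521     0.1956]
  [   0.5607     1.3084     0.3738]
  [   0.4955     0.6912     1.2606]
Δx = (I − A)⁻¹ Δd with Δd having -30 in the Brewing component and 0 elsewhere.
So Δx_L = L_LB · (-30), where L_LB = adj(I−A)_LB / det(I−A) = 0.2600 / 0.575125.
Δx_L = 0.2600 × (-30) / 0.575125 = -7.80 / 0.575125 ≈ -13.6.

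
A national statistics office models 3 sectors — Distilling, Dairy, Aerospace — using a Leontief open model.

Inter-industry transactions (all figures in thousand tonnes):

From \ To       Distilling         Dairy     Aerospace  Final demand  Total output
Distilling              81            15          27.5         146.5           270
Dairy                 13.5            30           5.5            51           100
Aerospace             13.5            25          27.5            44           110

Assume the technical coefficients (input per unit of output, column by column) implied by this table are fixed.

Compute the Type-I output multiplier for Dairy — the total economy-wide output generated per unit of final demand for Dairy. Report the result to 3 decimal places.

m_2 = 2.552

Technical coefficients a_ij = z_ij / X_j:
  a_11 = 81/270 = 0.30, a_21 = 13.5/270 = 0.05, a_31 = 13.5/270 = 0.05
  a_12 = 15/100 = 0.15, a_22 = 30/100 = 0.30, a_32 = 25/100 = 0.25
  a_13 = 27.5/110 = 0.25, a_23 = 5.5/110 = 0.05, a_33 = 27.5/110 = 0.25
I − A =
  [   0.70    -0.15    -0.25]
  [  -0.05     0.70    -0.05]
  [  -0.05    -0.25     0.75]
Cofactors of I−A, C_ij = (−1)^(i+j)·(minor ij) (rows/columns in the sector order above):
  C_11 = (0.70)(0.75) − (-0.05)(-0.25) = 0.5125
  C_12 = −[(-0.05)(0.75) − (-0.05)(-0.05)] = 0.0400
  C_13 = (-0.05)(-0.25) − (0.70)(-0.05) = 0.0475
  C_21 = −[(-0.15)(0.75) − (-0.25)(-0.25)] = 0.1750
  C_22 = (0.70)(0.75) − (-0.25)(-0.05) = 0.5125
  C_23 = −[(0.70)(-0.25) − (-0.15)(-0.05)] = 0.1825
  C_31 = (-0.15)(-0.05) − (-0.25)(0.70) = 0.1825
  C_32 = −[(0.70)(-0.05) − (-0.25)(-0.05)] = 0.0475
  C_33 = (0.70)(0.70) − (-0.15)(-0.05) = 0.4825
det(I−A) = Σ_j (I−A)_1j·C_1j = (0.70)(0.5125) + (-0.15)(0.0400) + (-0.25)(0.0475) = 0.340875
adj(I−A) = Cᵀ =
  [ 0.5125   0.1750   0.1825]
  [ 0.0400   0.5125   0.0475]
  [ 0.0475   0.1825   0.4825]
(I − A)⁻¹ = adj(I−A) / det(I−A) ≈
  [   1.5035     0.5134     0.5354]
  [   0.1173     1.5035     0.1393]
  [   0.1393     0.5354     1.4155]
The output multiplier for sector j is the column-j sum of the Leontief inverse (I − A)⁻¹ = adj(I−A) / det(I−A).
Column 2 of adj(I−A): (0.1750, 0.5125, 0.1825); det(I−A) = 0.340875.
m_2 = (0.1750 + 0.5125 + 0.1825) / 0.340875 = 0.87 / 0.340875 ≈ 2.552.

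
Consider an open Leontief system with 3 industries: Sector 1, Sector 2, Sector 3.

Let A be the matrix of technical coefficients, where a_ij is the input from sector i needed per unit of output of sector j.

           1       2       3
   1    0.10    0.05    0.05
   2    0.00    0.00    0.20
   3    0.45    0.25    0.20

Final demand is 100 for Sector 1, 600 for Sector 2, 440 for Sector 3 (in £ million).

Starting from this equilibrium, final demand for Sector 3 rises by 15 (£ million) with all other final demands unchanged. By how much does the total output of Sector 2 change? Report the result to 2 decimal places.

I − A =
  [   0.90    -0.05    -0.05]
  [   0.00     1.00    -0.20]
  [  -0.45    -0.25     0.80]
Cofactors of I−A, C_ij = (−1)^(i+j)·(minor ij) (rows/columns in the sector order above):
  C_11 = (1.00)(0.80) − (-0.20)(-0.25) = 0.7500
  C_12 = −[(0.00)(0.80) − (-0.20)(-0.45)] = 0.0900
  C_13 = (0.00)(-0.25) − (1.00)(-0.45) = 0.4500
  C_21 = −[(-0.05)(0.80) − (-0.05)(-0.25)] = 0.0525
  C_22 = (0.90)(0.80) − (-0.05)(-0.45) = 0.6975
  C_23 = −[(0.90)(-0.25) − (-0.05)(-0.45)] = 0.2475
  C_31 = (-0.05)(-0.20) − (-0.05)(1.00) = 0.0600
  C_32 = −[(0.90)(-0.20) − (-0.05)(0.00)] = 0.1800
  C_33 = (0.90)(1.00) − (-0.05)(0.00) = 0.9000
det(I−A) = Σ_j (I−A)_1j·C_1j = (0.90)(0.7500) + (-0.05)(0.0900) + (-0.05)(0.4500) = 0.6480
adj(I−A) = Cᵀ =
  [ 0.7500   0.0525   0.0600]
  [ 0.0900   0.6975   0.1800]
  [ 0.4500   0.2475   0.9000]
(I − A)⁻¹ = adj(I−A) / det(I−A) ≈
  [   1.1574     0.0810     0.0926]
  [   0.1389     1.0764     0.2778]
  [   0.6944     0.3819     1.3889]
Δx = (I − A)⁻¹ Δd with Δd having +15 in the Sector 3 component and 0 elsewhere.
So Δx_2 = L_23 · (+15), where L_23 = adj(I−A)_23 / det(I−A) = 0.1800 / 0.6480.
Δx_2 = 0.1800 × (+15) / 0.6480 = 2.70 / 0.6480 ≈ 4.17.

Δx_2 = 4.17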